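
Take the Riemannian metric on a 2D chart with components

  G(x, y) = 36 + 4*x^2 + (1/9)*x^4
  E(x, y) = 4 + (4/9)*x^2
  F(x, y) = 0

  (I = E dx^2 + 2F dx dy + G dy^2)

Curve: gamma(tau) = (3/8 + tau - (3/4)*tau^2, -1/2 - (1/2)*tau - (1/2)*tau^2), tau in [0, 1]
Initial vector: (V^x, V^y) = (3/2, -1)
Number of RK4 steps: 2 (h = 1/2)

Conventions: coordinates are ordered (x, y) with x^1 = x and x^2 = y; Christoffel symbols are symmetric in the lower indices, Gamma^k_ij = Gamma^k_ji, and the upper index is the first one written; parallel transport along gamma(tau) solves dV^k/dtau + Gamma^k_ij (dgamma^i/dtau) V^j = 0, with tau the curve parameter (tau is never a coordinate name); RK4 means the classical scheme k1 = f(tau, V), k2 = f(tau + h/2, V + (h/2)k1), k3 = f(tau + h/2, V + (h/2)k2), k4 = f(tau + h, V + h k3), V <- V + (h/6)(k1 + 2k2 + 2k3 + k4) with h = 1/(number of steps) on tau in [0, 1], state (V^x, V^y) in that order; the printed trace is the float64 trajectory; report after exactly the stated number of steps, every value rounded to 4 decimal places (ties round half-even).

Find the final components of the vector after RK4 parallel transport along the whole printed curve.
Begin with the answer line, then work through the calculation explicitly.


Answer: V^x = 2.0651, V^y = -0.8617

gamma'(tau) = (1 - (3/2)*tau, -1/2 - tau); f(tau, V)^k = -Gamma^k_ij(gamma(tau)) gamma'^i(tau) V^j; h = 1/2; intermediate values shown to 6 dp
curve data and Christoffel symbols at the stage parameters:
  tau = 0.000000: gamma = (0.375000, -0.500000), gamma' = (1.000000, -0.500000); Gamma_xxx = 0.041026, Gamma_xxy = 0.000000, Gamma_xyy = -0.372115, Gamma_yxx = 0.000000, Gamma_yxy = 0.041344, Gamma_yyy = 0.000000
  tau = 0.250000: gamma = (0.578125, -0.656250), gamma' = (0.625000, -0.750000); Gamma_xxx = 0.061936, Gamma_xxy = 0.000000, Gamma_xyy = -0.567775, Gamma_yxx = 0.000000, Gamma_yxy = 0.063065, Gamma_yyy = 0.000000
  tau = 0.500000: gamma = (0.687500, -0.875000), gamma' = (0.250000, -1.000000); Gamma_xxx = 0.072577, Gamma_xxy = 0.000000, Gamma_xyy = -0.670348, Gamma_yxx = 0.000000, Gamma_yxy = 0.074434, Gamma_yyy = 0.000000
  tau = 0.750000: gamma = (0.703125, -1.156250), gamma' = (-0.125000, -1.250000); Gamma_xxx = 0.074057, Gamma_xxy = 0.000000, Gamma_xyy = -0.684819, Gamma_yxx = 0.000000, Gamma_yxy = 0.076037, Gamma_yyy = 0.000000
  tau = 1.000000: gamma = (0.625000, -1.500000), gamma' = (-0.500000, -1.500000); Gamma_xxx = 0.066556, Gamma_xxy = 0.000000, Gamma_xyy = -0.612001, Gamma_yxx = 0.000000, Gamma_yxy = 0.067969, Gamma_yyy = 0.000000
step 0: V^x = 1.5000, V^y = -1.0000
step 1: k1 = (0.124519, 0.072351), k2 = (0.358859, 0.111123), k3 = (0.352463, 0.113512), k4 = (0.601887, 0.142322); V <- V + (h/6)(k1 + 2k2 + 2k3 + k4): V^x = 1.6791, V^y = -0.9447
step 2: k1 = (0.602793, 0.142561), k2 = (0.795090, 0.165273), k3 = (0.790675, 0.169897), k4 = (0.858259, 0.182279); V <- V + (h/6)(k1 + 2k2 + 2k3 + k4): V^x = 2.0651, V^y = -0.8617


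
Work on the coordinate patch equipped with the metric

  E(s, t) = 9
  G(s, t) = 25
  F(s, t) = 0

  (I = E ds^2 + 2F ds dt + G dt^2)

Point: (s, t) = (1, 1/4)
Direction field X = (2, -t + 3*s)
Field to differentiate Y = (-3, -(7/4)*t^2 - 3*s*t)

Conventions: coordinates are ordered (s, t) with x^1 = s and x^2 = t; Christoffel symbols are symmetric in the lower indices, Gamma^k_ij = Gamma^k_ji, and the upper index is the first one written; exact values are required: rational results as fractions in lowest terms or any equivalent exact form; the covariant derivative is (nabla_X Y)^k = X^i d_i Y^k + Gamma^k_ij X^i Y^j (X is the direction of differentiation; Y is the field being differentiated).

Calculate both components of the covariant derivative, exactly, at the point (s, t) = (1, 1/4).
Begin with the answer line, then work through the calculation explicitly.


Answer: (nabla_X Y)^s = 0, (nabla_X Y)^t = -389/32

E = 9, F = 0, G = 25 at the point
E_s = 0, E_t = 0, F_s = 0, F_t = 0, G_s = 0, G_t = 0
EG - F^2 = 225;  g^inv = (1/225) * [[25, 0], [0, 9]]
first-kind symbols [ij,l] = (1/2)(d_i g_jl + d_j g_il - d_l g_ij): [ss,s] = E_s/2 = 0, [ss,t] = F_s - E_t/2 = 0, [st,s] = E_t/2 = 0, [st,t] = G_s/2 = 0, [tt,s] = F_t - G_s/2 = 0, [tt,t] = G_t/2 = 0
Gamma^s_ij = (G*[ij,s] - F*[ij,t])/(EG - F^2), Gamma^t_ij = (E*[ij,t] - F*[ij,s])/(EG - F^2)
Gamma_sss = 0, Gamma_sst = 0, Gamma_stt = 0, Gamma_tss = 0, Gamma_tst = 0, Gamma_ttt = 0
X = (2, 11/4), Y = (-3, -55/64) at the point


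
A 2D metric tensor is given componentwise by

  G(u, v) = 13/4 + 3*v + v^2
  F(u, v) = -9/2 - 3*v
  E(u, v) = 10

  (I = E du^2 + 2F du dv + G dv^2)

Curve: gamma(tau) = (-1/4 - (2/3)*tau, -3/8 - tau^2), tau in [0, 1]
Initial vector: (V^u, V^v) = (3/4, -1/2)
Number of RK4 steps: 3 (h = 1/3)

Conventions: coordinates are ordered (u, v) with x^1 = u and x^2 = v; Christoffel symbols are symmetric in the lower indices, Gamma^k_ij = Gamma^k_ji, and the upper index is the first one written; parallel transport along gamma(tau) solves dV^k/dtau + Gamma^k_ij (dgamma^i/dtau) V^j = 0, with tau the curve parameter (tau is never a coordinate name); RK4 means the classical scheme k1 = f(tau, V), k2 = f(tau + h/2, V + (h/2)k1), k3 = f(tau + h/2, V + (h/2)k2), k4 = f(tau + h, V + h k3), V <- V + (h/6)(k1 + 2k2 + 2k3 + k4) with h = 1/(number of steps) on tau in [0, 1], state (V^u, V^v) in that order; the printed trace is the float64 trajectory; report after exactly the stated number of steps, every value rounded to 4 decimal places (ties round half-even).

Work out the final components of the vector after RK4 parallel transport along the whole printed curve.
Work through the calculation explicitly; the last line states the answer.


gamma'(tau) = (-2/3, -2*tau); f(tau, V)^k = -Gamma^k_ij(gamma(tau)) gamma'^i(tau) V^j; h = 1/3; intermediate values shown to 6 dp
curve data and Christoffel symbols at the stage parameters:
  tau = 0.000000: gamma = (-0.250000, -0.375000), gamma' = (-0.666667, 0.000000); Gamma_uuu = 0.000000, Gamma_uuv = 0.000000, Gamma_uvv = -0.266297, Gamma_vuu = 0.000000, Gamma_vuv = 0.000000, Gamma_vvv = 0.099861
  tau = 0.166667: gamma = (-0.361111, -0.402778), gamma' = (-0.666667, -0.333333); Gamma_uuu = 0.000000, Gamma_uuv = 0.000000, Gamma_uvv = -0.267764, Gamma_vuu = 0.000000, Gamma_vuv = 0.000000, Gamma_vvv = 0.097932
  tau = 0.333333: gamma = (-0.472222, -0.486111), gamma' = (-0.666667, -0.666667); Gamma_uuu = 0.000000, Gamma_uuv = 0.000000, Gamma_uvv = -0.272036, Gamma_vuu = 0.000000, Gamma_vuv = 0.000000, Gamma_vvv = 0.091938
  tau = 0.500000: gamma = (-0.583333, -0.625000), gamma' = (-0.666667, -1.000000); Gamma_uuu = 0.000000, Gamma_uuv = 0.000000, Gamma_uvv = -0.278665, Gamma_vuu = 0.000000, Gamma_vuv = 0.000000, Gamma_vvv = 0.081277
  tau = 0.666667: gamma = (-0.694444, -0.819444), gamma' = (-0.666667, -1.333333); Gamma_uuu = 0.000000, Gamma_uuv = 0.000000, Gamma_uvv = -0.286720, Gamma_vuu = 0.000000, Gamma_vuv = 0.000000, Gamma_vvv = 0.065043
  tau = 0.833333: gamma = (-0.805556, -1.069444), gamma' = (-0.666667, -1.666667); Gamma_uuu = 0.000000, Gamma_uuv = 0.000000, Gamma_uvv = -0.294540, Gamma_vuu = 0.000000, Gamma_vuv = 0.000000, Gamma_vvv = 0.042272
  tau = 1.000000: gamma = (-0.916667, -1.375000), gamma' = (-0.666667, -2.000000); Gamma_uuu = 0.000000, Gamma_uuv = 0.000000, Gamma_uvv = -0.299532, Gamma_vuu = 0.000000, Gamma_vuv = 0.000000, Gamma_vvv = 0.012480
step 0: V^u = 0.7500, V^v = -0.5000
step 1: k1 = (0.000000, 0.000000), k2 = (0.044627, -0.016322), k3 = (0.044870, -0.016411), k4 = (0.091671, -0.030981); V <- V + (h/6)(k1 + 2k2 + 2k3 + k4): V^u = 0.7650, V^v = -0.5054
step 2: k1 = (0.091650, -0.030974), k2 = (0.142264, -0.041494), k3 = (0.142753, -0.041636), k4 = (0.198501, -0.045030); V <- V + (h/6)(k1 + 2k2 + 2k3 + k4): V^u = 0.8128, V^v = -0.5188
step 3: k1 = (0.198341, -0.044994), k2 = (0.258369, -0.037081), k3 = (0.257721, -0.036988), k4 = (0.318191, -0.013258); V <- V + (h/6)(k1 + 2k2 + 2k3 + k4): V^u = 0.8989, V^v = -0.5303

Answer: V^u = 0.8989, V^v = -0.5303


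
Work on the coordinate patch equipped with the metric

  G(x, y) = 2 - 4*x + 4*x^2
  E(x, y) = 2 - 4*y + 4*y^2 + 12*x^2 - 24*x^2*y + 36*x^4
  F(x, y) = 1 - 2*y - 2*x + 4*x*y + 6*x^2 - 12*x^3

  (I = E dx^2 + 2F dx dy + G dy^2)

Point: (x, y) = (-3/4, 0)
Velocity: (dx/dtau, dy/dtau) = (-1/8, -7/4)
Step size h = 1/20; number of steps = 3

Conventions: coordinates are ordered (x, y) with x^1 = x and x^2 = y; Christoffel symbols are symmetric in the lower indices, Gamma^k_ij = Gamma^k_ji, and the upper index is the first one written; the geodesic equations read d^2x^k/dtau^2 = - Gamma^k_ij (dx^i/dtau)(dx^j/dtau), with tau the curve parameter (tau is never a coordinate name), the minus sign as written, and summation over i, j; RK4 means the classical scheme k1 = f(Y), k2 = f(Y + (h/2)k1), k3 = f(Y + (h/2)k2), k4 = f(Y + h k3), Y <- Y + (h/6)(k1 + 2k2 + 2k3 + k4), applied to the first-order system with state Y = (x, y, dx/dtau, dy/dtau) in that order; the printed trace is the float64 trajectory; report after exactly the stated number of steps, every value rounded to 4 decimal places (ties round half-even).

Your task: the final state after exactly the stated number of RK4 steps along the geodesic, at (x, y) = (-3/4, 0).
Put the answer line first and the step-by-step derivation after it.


Answer: x = -0.7670, y = -0.2616, dx/dtau = -0.1032, dy/dtau = -1.7383

f(Y) = (dx/dtau, dy/dtau, -Gamma^x_ij Y'^i Y'^j, -Gamma^y_ij Y'^i Y'^j) with the Gammas evaluated at the stage position; h = 0.050000; intermediate values shown to 6 dp
step 0: x = -0.7500, y = 0.0000, dx/dtau = -0.1250, dy/dtau = -1.7500
step 1:
  k1: at (x, y) = (-0.750000, 0.000000), (dx/dtau, dy/dtau) = (-0.125000, -1.750000); Gamma_xxx = -1.492007, Gamma_xxy = -0.331557, Gamma_xyy = 0.000000, Gamma_yxx = -0.852575, Gamma_yxy = -0.189461, Gamma_yyy = 0.000000; k1 = (-0.125000, -1.750000, 0.168369, 0.096211)
  k2: at (x, y) = (-0.753125, -0.043750), (dx/dtau, dy/dtau) = (-0.120791, -1.747595); Gamma_xxx = -1.478623, Gamma_xxy = -0.327220, Gamma_xyy = 0.000000, Gamma_yxx = -0.825219, Gamma_yxy = -0.182621, Gamma_yyy = 0.000000; k2 = (-0.120791, -1.747595, 0.159721, 0.089141)
  k3: at (x, y) = (-0.753020, -0.043690), (dx/dtau, dy/dtau) = (-0.121007, -1.747771); Gamma_xxx = -1.478639, Gamma_xxy = -0.327269, Gamma_xyy = 0.000000, Gamma_yxx = -0.825356, Gamma_yxy = -0.182677, Gamma_yyy = 0.000000; k3 = (-0.121007, -1.747771, 0.160081, 0.089355)
  k4: at (x, y) = (-0.756050, -0.087389), (dx/dtau, dy/dtau) = (-0.116996, -1.745532); Gamma_xxx = -1.465170, Gamma_xxy = -0.322988, Gamma_xyy = 0.000000, Gamma_yxx = -0.799369, Gamma_yxy = -0.176216, Gamma_yyy = 0.000000; k4 = (-0.116996, -1.745532, 0.151977, 0.082916)
  Y <- Y + (h/6)(k1 + 2k2 + 2k3 + k4): x = -0.7560, y = -0.0874, dx/dtau = -0.1170, dy/dtau = -1.7455
step 2:
  k1: at (x, y) = (-0.756047, -0.087386), (dx/dtau, dy/dtau) = (-0.117000, -1.745532); Gamma_xxx = -1.465171, Gamma_xxy = -0.322990, Gamma_xyy = 0.000000, Gamma_yxx = -0.799374, Gamma_yxy = -0.176218, Gamma_yyy = 0.000000; k1 = (-0.117000, -1.745532, 0.151984, 0.082920)
  k2: at (x, y) = (-0.758972, -0.131024), (dx/dtau, dy/dtau) = (-0.113201, -1.743459); Gamma_xxx = -1.451666, Gamma_xxy = -0.318779, Gamma_xyy = 0.000000, Gamma_yxx = -0.774692, Gamma_yxy = -0.170119, Gamma_yyy = 0.000000; k2 = (-0.113201, -1.743459, 0.144431, 0.077077)
  k3: at (x, y) = (-0.758877, -0.130972), (dx/dtau, dy/dtau) = (-0.113390, -1.743605); Gamma_xxx = -1.451681, Gamma_xxy = -0.318822, Gamma_xyy = 0.000000, Gamma_yxx = -0.774801, Gamma_yxy = -0.170164, Gamma_yyy = 0.000000; k3 = (-0.113390, -1.743605, 0.144731, 0.077247)
  k4: at (x, y) = (-0.761716, -0.174566), (dx/dtau, dy/dtau) = (-0.109764, -1.741670); Gamma_xxx = -1.438177, Gamma_xxy = -0.314679, Gamma_xyy = 0.000000, Gamma_yxx = -0.751313, Gamma_yxy = -0.164390, Gamma_yyy = 0.000000; k4 = (-0.109764, -1.741670, 0.137643, 0.071906)
  Y <- Y + (h/6)(k1 + 2k2 + 2k3 + k4): x = -0.7617, y = -0.1746, dx/dtau = -0.1098, dy/dtau = -1.7417
step 3:
  k1: at (x, y) = (-0.761713, -0.174563), (dx/dtau, dy/dtau) = (-0.109767, -1.741670); Gamma_xxx = -1.438178, Gamma_xxy = -0.314681, Gamma_xyy = 0.000000, Gamma_yxx = -0.751317, Gamma_yxy = -0.164392, Gamma_yyy = 0.000000; k1 = (-0.109767, -1.741670, 0.137649, 0.071909)
  k2: at (x, y) = (-0.764457, -0.218105), (dx/dtau, dy/dtau) = (-0.106326, -1.739872); Gamma_xxx = -1.424710, Gamma_xxy = -0.310615, Gamma_xyy = 0.000000, Gamma_yxx = -0.728966, Gamma_yxy = -0.158929, Gamma_yyy = 0.000000; k2 = (-0.106326, -1.739872, 0.131031, 0.067043)
  k3: at (x, y) = (-0.764371, -0.218060), (dx/dtau, dy/dtau) = (-0.106492, -1.739994); Gamma_xxx = -1.424724, Gamma_xxy = -0.310653, Gamma_xyy = 0.000000, Gamma_yxx = -0.729053, Gamma_yxy = -0.158966, Gamma_yyy = 0.000000; k3 = (-0.106492, -1.739994, 0.131282, 0.067179)
  k4: at (x, y) = (-0.767037, -0.261563), (dx/dtau, dy/dtau) = (-0.103203, -1.738311); Gamma_xxx = -1.411318, Gamma_xxy = -0.306660, Gamma_xyy = 0.000000, Gamma_yxx = -0.707746, Gamma_yxy = -0.153783, Gamma_yyy = 0.000000; k4 = (-0.103203, -1.738311, 0.125061, 0.062716)
  Y <- Y + (h/6)(k1 + 2k2 + 2k3 + k4): x = -0.7670, y = -0.2616, dx/dtau = -0.1032, dy/dtau = -1.7383


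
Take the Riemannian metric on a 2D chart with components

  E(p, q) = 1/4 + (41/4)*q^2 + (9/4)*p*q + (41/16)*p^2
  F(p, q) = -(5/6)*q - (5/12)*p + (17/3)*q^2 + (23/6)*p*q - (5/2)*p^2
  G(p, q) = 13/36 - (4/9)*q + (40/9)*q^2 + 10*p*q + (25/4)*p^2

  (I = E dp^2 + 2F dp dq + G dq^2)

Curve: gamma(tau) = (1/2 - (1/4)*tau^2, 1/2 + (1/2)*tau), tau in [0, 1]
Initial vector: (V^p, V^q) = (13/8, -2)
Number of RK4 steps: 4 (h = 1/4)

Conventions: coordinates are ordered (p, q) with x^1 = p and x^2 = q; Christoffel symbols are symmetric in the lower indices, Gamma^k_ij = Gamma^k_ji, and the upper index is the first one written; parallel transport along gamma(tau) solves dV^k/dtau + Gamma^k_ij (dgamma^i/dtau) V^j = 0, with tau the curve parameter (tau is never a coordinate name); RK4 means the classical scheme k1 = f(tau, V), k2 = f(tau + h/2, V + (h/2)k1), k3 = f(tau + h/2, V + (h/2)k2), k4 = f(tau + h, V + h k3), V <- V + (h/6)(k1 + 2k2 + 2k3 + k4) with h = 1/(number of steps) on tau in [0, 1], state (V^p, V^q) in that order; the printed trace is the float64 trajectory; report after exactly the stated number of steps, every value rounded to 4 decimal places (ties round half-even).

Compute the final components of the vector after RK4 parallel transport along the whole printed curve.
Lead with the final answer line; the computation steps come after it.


Answer: V^p = 0.9391, V^q = -2.3077

gamma'(tau) = (-(1/2)*tau, 1/2); f(tau, V)^k = -Gamma^k_ij(gamma(tau)) gamma'^i(tau) V^j; h = 1/4; intermediate values shown to 6 dp
curve data and Christoffel symbols at the stage parameters:
  tau = 0.000000: gamma = (0.500000, 0.500000), gamma' = (0.000000, 0.500000); Gamma_ppp = 0.863010, Gamma_ppq = 1.190326, Gamma_pqq = 0.045550, Gamma_qpp = -1.441579, Gamma_qpq = 0.806755, Gamma_qqq = 0.837413
  tau = 0.125000: gamma = (0.496094, 0.562500), gamma' = (-0.062500, 0.500000); Gamma_ppp = 0.878642, Gamma_ppq = 1.093499, Gamma_pqq = 0.057943, Gamma_qpp = -1.444695, Gamma_qpq = 0.717434, Gamma_qqq = 0.798342
  tau = 0.250000: gamma = (0.484375, 0.625000), gamma' = (-0.125000, 0.500000); Gamma_ppp = 0.897486, Gamma_ppq = 1.016049, Gamma_pqq = 0.067164, Gamma_qpp = -1.464723, Gamma_qpq = 0.642212, Gamma_qqq = 0.766455
  tau = 0.375000: gamma = (0.464844, 0.687500), gamma' = (-0.187500, 0.500000); Gamma_ppp = 0.921025, Gamma_ppq = 0.953566, Gamma_pqq = 0.074488, Gamma_qpp = -1.501946, Gamma_qpq = 0.576900, Gamma_qqq = 0.740634
  tau = 0.500000: gamma = (0.437500, 0.750000), gamma' = (-0.250000, 0.500000); Gamma_ppp = 0.950589, Gamma_ppq = 0.903037, Gamma_pqq = 0.080699, Gamma_qpp = -1.557709, Gamma_qpq = 0.518353, Gamma_qqq = 0.719973
  tau = 0.625000: gamma = (0.402344, 0.812500), gamma' = (-0.312500, 0.500000); Gamma_ppp = 0.987594, Gamma_ppq = 0.862403, Gamma_pqq = 0.086315, Gamma_qpp = -1.634510, Gamma_qpq = 0.464017, Gamma_qqq = 0.703744
  tau = 0.750000: gamma = (0.359375, 0.875000), gamma' = (-0.375000, 0.500000); Gamma_ppp = 1.033743, Gamma_ppq = 0.830303, Gamma_pqq = 0.091713, Gamma_qpp = -1.736261, Gamma_qpq = 0.411614, Gamma_qqq = 0.691347
  tau = 0.875000: gamma = (0.308594, 0.937500), gamma' = (-0.437500, 0.500000); Gamma_ppp = 1.091236, Gamma_ppq = 0.805930, Gamma_pqq = 0.097200, Gamma_qpp = -1.868776, Gamma_qpq = 0.358860, Gamma_qqq = 0.682263
  tau = 1.000000: gamma = (0.250000, 1.000000), gamma' = (-0.500000, 0.500000); Gamma_ppp = 1.163056, Gamma_ppq = 0.788970, Gamma_pqq = 0.103075, Gamma_qpp = -2.040578, Gamma_qpq = 0.303170, Gamma_qqq = 0.675989
step 0: V^p = 1.6250, V^q = -2.0000
step 1: k1 = (-0.921590, 0.181925), k2 = (-0.820422, 0.022689), k3 = (-0.827425, 0.024063), k4 = (-0.747642, -0.110944); V <- V + (h/6)(k1 + 2k2 + 2k3 + k4): V^p = 1.4181, V^q = -1.9931
step 2: k1 = (-0.747558, -0.111190), k2 = (-0.686921, -0.229013), k3 = (-0.691311, -0.229473), k4 = (-0.646520, -0.335271); V <- V + (h/6)(k1 + 2k2 + 2k3 + k4): V^p = 1.2452, V^q = -2.0500
step 3: k1 = (-0.646392, -0.335327), k2 = (-0.616210, -0.432162), k3 = (-0.619412, -0.432460), k4 = (-0.602965, -0.521436); V <- V + (h/6)(k1 + 2k2 + 2k3 + k4): V^p = 1.0902, V^q = -2.1577
step 4: k1 = (-0.602864, -0.521358), k2 = (-0.600188, -0.602482), k3 = (-0.603245, -0.600949), k4 = (-0.615805, -0.670581); V <- V + (h/6)(k1 + 2k2 + 2k3 + k4): V^p = 0.9391, V^q = -2.3077


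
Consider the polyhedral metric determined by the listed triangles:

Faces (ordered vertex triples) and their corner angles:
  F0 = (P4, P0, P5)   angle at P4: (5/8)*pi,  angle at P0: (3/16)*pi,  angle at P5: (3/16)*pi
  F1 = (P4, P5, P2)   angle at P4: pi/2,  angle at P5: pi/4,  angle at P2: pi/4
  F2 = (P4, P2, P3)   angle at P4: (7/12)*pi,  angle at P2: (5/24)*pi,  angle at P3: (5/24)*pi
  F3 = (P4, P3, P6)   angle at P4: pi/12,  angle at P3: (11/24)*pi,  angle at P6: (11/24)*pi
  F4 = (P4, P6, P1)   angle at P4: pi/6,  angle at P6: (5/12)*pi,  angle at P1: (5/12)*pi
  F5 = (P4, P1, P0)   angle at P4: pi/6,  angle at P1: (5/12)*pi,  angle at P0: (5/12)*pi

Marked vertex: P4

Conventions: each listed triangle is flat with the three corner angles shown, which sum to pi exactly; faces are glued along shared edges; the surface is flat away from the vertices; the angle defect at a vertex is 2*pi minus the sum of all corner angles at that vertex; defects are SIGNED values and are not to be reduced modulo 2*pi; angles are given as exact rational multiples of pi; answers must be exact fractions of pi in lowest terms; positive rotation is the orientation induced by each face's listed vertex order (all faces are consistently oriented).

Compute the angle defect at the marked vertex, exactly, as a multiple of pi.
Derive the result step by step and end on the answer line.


Sum of corner angles at P4: (17/8)*pi
defect = 2*pi - (17/8)*pi

Answer: defect(P4) = -pi/8


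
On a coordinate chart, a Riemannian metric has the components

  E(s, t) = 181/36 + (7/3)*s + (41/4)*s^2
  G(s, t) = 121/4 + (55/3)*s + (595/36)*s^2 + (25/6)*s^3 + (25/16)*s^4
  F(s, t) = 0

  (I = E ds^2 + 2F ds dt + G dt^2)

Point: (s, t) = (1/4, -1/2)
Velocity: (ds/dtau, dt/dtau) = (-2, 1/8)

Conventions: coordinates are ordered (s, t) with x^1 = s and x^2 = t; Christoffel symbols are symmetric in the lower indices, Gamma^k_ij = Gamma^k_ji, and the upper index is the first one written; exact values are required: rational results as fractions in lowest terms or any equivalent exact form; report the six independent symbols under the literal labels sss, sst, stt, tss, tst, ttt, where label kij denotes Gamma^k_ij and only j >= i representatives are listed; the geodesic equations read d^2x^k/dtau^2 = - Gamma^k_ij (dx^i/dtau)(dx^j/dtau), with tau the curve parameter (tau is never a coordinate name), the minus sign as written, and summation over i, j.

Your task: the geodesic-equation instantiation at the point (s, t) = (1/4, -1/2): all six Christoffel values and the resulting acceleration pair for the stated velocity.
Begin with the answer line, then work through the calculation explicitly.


Answer: Gamma_sss = 2148/3601, Gamma_sst = 0, Gamma_stt = -63305/28808, Gamma_tss = 0, Gamma_tst = 440/1151, Gamma_ttt = 0; accelerations (d^2s/dtau^2, d^2t/dtau^2) = (-333523/141824, 220/1151)

E = 3601/576, F = 0, G = 1324801/36864 at the point
E_s = 179/24, E_t = 0, F_s = 0, F_t = 0, G_s = 63305/2304, G_t = 0
EG - F^2 = 4770608401/21233664;  g^inv = (21233664/4770608401) * [[1324801/36864, 0], [0, 3601/576]]
first-kind symbols [ij,l] = (1/2)(d_i g_jl + d_j g_il - d_l g_ij): [ss,s] = E_s/2 = 179/48, [ss,t] = F_s - E_t/2 = 0, [st,s] = E_t/2 = 0, [st,t] = G_s/2 = 63305/4608, [tt,s] = F_t - G_s/2 = -63305/4608, [tt,t] = G_t/2 = 0
Gamma^s_ij = (G*[ij,s] - F*[ij,t])/(EG - F^2), Gamma^t_ij = (E*[ij,t] - F*[ij,s])/(EG - F^2)
Gamma_sss = 2148/3601, Gamma_sst = 0, Gamma_stt = -63305/28808, Gamma_tss = 0, Gamma_tst = 440/1151, Gamma_ttt = 0
d^2s/dtau^2 = -(Gamma_sss*(-2)^2 + 2*Gamma_sst*(-2)*(1/8) + Gamma_stt*(1/8)^2) = -333523/141824
d^2t/dtau^2 = -(Gamma_tss*(-2)^2 + 2*Gamma_tst*(-2)*(1/8) + Gamma_ttt*(1/8)^2) = 220/1151


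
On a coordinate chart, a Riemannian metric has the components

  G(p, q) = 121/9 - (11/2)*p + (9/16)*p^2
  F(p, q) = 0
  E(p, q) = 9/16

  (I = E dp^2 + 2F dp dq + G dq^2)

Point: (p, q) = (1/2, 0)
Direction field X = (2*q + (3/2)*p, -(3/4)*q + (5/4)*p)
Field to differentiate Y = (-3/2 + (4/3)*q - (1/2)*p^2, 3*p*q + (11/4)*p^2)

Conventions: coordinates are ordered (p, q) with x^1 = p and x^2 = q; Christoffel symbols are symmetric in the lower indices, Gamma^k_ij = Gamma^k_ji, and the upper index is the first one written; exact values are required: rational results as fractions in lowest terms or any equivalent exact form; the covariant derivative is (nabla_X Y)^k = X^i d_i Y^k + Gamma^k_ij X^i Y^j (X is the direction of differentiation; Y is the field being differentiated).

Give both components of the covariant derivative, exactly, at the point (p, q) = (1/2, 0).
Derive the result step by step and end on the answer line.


E = 9/16, F = 0, G = 6241/576 at the point
E_p = 0, E_q = 0, F_p = 0, F_q = 0, G_p = -79/16, G_q = 0
EG - F^2 = 6241/1024;  g^inv = (1024/6241) * [[6241/576, 0], [0, 9/16]]
first-kind symbols [ij,l] = (1/2)(d_i g_jl + d_j g_il - d_l g_ij): [pp,p] = E_p/2 = 0, [pp,q] = F_p - E_q/2 = 0, [pq,p] = E_q/2 = 0, [pq,q] = G_p/2 = -79/32, [qq,p] = F_q - G_p/2 = 79/32, [qq,q] = G_q/2 = 0
Gamma^p_ij = (G*[ij,p] - F*[ij,q])/(EG - F^2), Gamma^q_ij = (E*[ij,q] - F*[ij,p])/(EG - F^2)
Gamma_ppp = 0, Gamma_ppq = 0, Gamma_pqq = 79/18, Gamma_qpp = 0, Gamma_qpq = -18/79, Gamma_qqq = 0
X = (3/4, 5/8), Y = (-13/8, 11/16) at the point

Answer: (nabla_X Y)^p = 5401/2304, (nabla_X Y)^q = 246/79


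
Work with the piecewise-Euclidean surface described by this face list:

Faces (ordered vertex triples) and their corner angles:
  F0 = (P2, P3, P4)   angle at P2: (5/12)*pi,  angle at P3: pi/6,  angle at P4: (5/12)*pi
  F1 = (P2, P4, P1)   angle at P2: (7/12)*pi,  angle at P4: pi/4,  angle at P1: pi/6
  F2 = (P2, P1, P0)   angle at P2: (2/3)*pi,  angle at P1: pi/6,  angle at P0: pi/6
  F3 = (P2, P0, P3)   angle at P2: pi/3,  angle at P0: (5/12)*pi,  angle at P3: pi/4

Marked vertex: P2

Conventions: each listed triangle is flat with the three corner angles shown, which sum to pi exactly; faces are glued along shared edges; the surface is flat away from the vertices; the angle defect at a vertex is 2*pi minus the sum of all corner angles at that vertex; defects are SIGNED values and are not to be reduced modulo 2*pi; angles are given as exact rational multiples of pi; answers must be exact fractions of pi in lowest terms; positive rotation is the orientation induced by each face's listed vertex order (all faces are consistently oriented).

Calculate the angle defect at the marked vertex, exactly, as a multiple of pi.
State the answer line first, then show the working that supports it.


Answer: defect(P2) = 0

Sum of corner angles at P2: 2*pi
defect = 2*pi - 2*pi


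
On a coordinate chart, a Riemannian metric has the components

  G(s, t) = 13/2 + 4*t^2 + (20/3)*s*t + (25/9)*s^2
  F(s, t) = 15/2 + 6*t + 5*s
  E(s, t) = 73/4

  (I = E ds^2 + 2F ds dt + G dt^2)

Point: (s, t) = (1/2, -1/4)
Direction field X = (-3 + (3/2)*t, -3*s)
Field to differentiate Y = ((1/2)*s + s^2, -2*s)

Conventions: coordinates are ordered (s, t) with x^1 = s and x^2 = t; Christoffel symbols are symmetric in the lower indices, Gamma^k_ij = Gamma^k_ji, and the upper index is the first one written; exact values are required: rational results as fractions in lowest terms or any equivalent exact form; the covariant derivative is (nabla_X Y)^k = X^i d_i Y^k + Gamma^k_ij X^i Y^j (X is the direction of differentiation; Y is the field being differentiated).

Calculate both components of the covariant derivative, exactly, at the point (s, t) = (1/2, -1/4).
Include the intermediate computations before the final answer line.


E = 73/4, F = 17/2, G = 119/18 at the point
E_s = 0, E_t = 0, F_s = 5, F_t = 6, G_s = 10/9, G_t = 4/3
EG - F^2 = 3485/72;  g^inv = (72/3485) * [[119/18, -17/2], [-17/2, 73/4]]
first-kind symbols [ij,l] = (1/2)(d_i g_jl + d_j g_il - d_l g_ij): [ss,s] = E_s/2 = 0, [ss,t] = F_s - E_t/2 = 5, [st,s] = E_t/2 = 0, [st,t] = G_s/2 = 5/9, [tt,s] = F_t - G_s/2 = 49/9, [tt,t] = G_t/2 = 2/3
Gamma^s_ij = (G*[ij,s] - F*[ij,t])/(EG - F^2), Gamma^t_ij = (E*[ij,t] - F*[ij,s])/(EG - F^2)
Gamma_sss = -36/41, Gamma_sst = -4/41, Gamma_stt = 1156/1845, Gamma_tss = 1314/697, Gamma_tst = 146/697, Gamma_ttt = -2456/3485
X = (-27/8, -3/2), Y = (1/2, -1) at the point

Answer: (nabla_X Y)^s = -28507/9840, (nabla_X Y)^t = 85353/27880


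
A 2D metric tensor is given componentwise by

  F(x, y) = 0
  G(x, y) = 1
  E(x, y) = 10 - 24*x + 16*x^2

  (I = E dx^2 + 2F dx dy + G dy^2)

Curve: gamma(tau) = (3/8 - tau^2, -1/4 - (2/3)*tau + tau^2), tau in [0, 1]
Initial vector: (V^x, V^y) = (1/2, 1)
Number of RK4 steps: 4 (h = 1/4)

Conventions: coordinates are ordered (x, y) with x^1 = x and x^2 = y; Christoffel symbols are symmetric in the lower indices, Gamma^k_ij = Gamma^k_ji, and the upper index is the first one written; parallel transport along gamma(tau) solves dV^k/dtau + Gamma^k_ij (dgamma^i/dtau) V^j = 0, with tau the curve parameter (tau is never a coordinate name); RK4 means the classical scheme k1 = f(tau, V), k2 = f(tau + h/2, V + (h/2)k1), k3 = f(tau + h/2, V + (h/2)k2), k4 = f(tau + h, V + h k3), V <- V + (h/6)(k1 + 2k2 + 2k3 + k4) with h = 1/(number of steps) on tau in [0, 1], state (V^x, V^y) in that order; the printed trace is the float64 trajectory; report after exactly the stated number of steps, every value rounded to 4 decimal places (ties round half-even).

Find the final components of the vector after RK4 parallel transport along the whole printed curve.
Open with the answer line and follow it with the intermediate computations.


Answer: V^x = 0.1613, V^y = 1.0000

gamma'(tau) = (-2*tau, -2/3 + 2*tau); f(tau, V)^k = -Gamma^k_ij(gamma(tau)) gamma'^i(tau) V^j; h = 1/4; intermediate values shown to 6 dp
curve data and Christoffel symbols at the stage parameters:
  tau = 0.000000: gamma = (0.375000, -0.250000), gamma' = (0.000000, -0.666667); Gamma_xxx = -1.846154, Gamma_xxy = 0.000000, Gamma_xyy = 0.000000, Gamma_yxx = 0.000000, Gamma_yxy = 0.000000, Gamma_yyy = 0.000000
  tau = 0.125000: gamma = (0.359375, -0.317708), gamma' = (-0.250000, -0.416667); Gamma_xxx = -1.816118, Gamma_xxy = 0.000000, Gamma_xyy = 0.000000, Gamma_yxx = 0.000000, Gamma_yxy = 0.000000, Gamma_yyy = 0.000000
  tau = 0.250000: gamma = (0.312500, -0.354167), gamma' = (-0.500000, -0.166667); Gamma_xxx = -1.723077, Gamma_xxy = 0.000000, Gamma_xyy = 0.000000, Gamma_yxx = 0.000000, Gamma_yxy = 0.000000, Gamma_yyy = 0.000000
  tau = 0.375000: gamma = (0.234375, -0.359375), gamma' = (-0.750000, 0.083333); Gamma_xxx = -1.570260, Gamma_xxy = 0.000000, Gamma_xyy = 0.000000, Gamma_yxx = 0.000000, Gamma_yxy = 0.000000, Gamma_yyy = 0.000000
  tau = 0.500000: gamma = (0.125000, -0.333333), gamma' = (-1.000000, 0.333333); Gamma_xxx = -1.379310, Gamma_xxy = 0.000000, Gamma_xyy = 0.000000, Gamma_yxx = 0.000000, Gamma_yxy = 0.000000, Gamma_yyy = 0.000000
  tau = 0.625000: gamma = (-0.015625, -0.276042), gamma' = (-1.250000, 0.583333); Gamma_xxx = -1.180279, Gamma_xxy = 0.000000, Gamma_xyy = 0.000000, Gamma_yxx = 0.000000, Gamma_yxy = 0.000000, Gamma_yyy = 0.000000
  tau = 0.750000: gamma = (-0.187500, -0.187500), gamma' = (-1.500000, 0.833333); Gamma_xxx = -0.995851, Gamma_xxy = 0.000000, Gamma_xyy = 0.000000, Gamma_yxx = 0.000000, Gamma_yxy = 0.000000, Gamma_yyy = 0.000000
  tau = 0.875000: gamma = (-0.390625, -0.067708), gamma' = (-1.750000, 1.083333); Gamma_xxx = -0.836526, Gamma_xxy = 0.000000, Gamma_xyy = 0.000000, Gamma_yxx = 0.000000, Gamma_yxy = 0.000000, Gamma_yyy = 0.000000
  tau = 1.000000: gamma = (-0.625000, 0.083333), gamma' = (-2.000000, 1.333333); Gamma_xxx = -0.704000, Gamma_xxy = 0.000000, Gamma_xyy = 0.000000, Gamma_yxx = 0.000000, Gamma_yxy = 0.000000, Gamma_yyy = 0.000000
step 0: V^x = 0.5000, V^y = 1.0000
step 1: k1 = (0.000000, 0.000000), k2 = (-0.227015, 0.000000), k3 = (-0.214131, 0.000000), k4 = (-0.384649, 0.000000); V <- V + (h/6)(k1 + 2k2 + 2k3 + k4): V^x = 0.4472, V^y = 1.0000
step 2: k1 = (-0.385289, 0.000000), k2 = (-0.469959, 0.000000), k3 = (-0.457495, 0.000000), k4 = (-0.459086, 0.000000); V <- V + (h/6)(k1 + 2k2 + 2k3 + k4): V^x = 0.3347, V^y = 1.0000
step 3: k1 = (-0.461711, 0.000000), k2 = (-0.408711, 0.000000), k3 = (-0.418485, 0.000000), k4 = (-0.343747, 0.000000); V <- V + (h/6)(k1 + 2k2 + 2k3 + k4): V^x = 0.2322, V^y = 1.0000
step 4: k1 = (-0.346925, 0.000000), k2 = (-0.276507, 0.000000), k3 = (-0.289393, 0.000000), k4 = (-0.225137, 0.000000); V <- V + (h/6)(k1 + 2k2 + 2k3 + k4): V^x = 0.1613, V^y = 1.0000


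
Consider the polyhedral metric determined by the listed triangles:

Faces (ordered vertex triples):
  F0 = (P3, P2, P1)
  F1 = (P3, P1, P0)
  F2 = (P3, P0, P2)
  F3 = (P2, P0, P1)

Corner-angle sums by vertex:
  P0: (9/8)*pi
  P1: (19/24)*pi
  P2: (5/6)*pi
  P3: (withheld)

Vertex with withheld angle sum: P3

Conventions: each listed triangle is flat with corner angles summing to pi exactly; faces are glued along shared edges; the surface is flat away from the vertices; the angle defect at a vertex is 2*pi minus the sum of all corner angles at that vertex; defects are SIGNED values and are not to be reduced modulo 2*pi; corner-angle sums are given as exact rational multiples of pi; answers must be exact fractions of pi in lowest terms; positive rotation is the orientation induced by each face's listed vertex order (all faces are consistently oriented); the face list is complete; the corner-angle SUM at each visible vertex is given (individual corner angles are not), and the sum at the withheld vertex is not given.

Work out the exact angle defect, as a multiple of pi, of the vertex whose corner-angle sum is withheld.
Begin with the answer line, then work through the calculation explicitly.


Answer: defect(P3) = (3/4)*pi

V = 4, E = 6, F = 4; chi = V - E + F = 2
Gauss-Bonnet: total defect = 2*pi*chi = 4*pi; visible defects sum to (13/4)*pi


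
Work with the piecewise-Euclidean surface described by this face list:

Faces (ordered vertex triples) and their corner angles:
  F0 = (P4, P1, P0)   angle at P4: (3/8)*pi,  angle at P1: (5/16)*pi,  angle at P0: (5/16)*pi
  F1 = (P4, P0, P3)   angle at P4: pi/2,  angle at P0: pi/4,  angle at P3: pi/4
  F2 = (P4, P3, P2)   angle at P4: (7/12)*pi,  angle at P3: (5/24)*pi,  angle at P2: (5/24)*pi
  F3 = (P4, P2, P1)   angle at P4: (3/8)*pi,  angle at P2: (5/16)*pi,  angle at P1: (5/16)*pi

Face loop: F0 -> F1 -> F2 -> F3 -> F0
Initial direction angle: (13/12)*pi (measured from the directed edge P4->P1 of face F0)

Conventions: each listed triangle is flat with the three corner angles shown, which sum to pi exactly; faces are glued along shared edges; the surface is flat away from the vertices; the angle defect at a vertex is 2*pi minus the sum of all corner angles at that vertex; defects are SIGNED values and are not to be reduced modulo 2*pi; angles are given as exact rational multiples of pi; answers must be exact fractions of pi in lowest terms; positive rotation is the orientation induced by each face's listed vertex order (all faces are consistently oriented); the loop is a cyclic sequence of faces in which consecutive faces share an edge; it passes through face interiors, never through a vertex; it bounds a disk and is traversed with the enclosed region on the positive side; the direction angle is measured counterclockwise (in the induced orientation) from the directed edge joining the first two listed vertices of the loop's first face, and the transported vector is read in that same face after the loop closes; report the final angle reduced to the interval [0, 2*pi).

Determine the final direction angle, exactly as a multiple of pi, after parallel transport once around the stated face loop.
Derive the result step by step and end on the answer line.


enclosed vertex P4: corner angles sum to (11/6)*pi, defect = 2*pi - (11/6)*pi = pi/6
adding the enclosed defects to the starting angle (mod 2*pi, induced orientation) gives the holonomy
final angle = (13/12)*pi + pi/6 = (5/4)*pi (mod 2*pi)

Answer: final direction angle = (5/4)*pi


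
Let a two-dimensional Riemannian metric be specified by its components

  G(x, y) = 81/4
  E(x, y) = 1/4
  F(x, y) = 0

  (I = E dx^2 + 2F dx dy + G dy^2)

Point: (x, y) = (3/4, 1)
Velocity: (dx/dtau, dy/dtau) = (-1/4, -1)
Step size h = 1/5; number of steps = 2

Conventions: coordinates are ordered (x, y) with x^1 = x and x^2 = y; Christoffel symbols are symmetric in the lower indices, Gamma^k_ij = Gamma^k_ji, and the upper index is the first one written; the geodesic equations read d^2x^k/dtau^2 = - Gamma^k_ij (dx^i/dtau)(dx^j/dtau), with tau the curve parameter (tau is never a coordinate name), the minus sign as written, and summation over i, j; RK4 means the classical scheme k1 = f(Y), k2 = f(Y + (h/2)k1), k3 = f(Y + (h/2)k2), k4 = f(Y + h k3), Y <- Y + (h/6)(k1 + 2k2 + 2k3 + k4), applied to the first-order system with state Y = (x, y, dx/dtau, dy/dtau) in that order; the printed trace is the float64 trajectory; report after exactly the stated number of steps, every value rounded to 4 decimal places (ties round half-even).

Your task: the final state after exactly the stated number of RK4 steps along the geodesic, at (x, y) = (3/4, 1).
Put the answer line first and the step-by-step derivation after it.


Answer: x = 0.6500, y = 0.6000, dx/dtau = -0.2500, dy/dtau = -1.0000

f(Y) = (dx/dtau, dy/dtau, -Gamma^x_ij Y'^i Y'^j, -Gamma^y_ij Y'^i Y'^j) with the Gammas evaluated at the stage position; h = 0.200000; intermediate values shown to 6 dp
step 0: x = 0.7500, y = 1.0000, dx/dtau = -0.2500, dy/dtau = -1.0000
step 1:
  k1: at (x, y) = (0.750000, 1.000000), (dx/dtau, dy/dtau) = (-0.250000, -1.000000); Gamma_xxx = 0.000000, Gamma_xxy = 0.000000, Gamma_xyy = 0.000000, Gamma_yxx = 0.000000, Gamma_yxy = 0.000000, Gamma_yyy = 0.000000; k1 = (-0.250000, -1.000000, 0.000000, 0.000000)
  k2: at (x, y) = (0.725000, 0.900000), (dx/dtau, dy/dtau) = (-0.250000, -1.000000); Gamma_xxx = 0.000000, Gamma_xxy = 0.000000, Gamma_xyy = 0.000000, Gamma_yxx = 0.000000, Gamma_yxy = 0.000000, Gamma_yyy = 0.000000; k2 = (-0.250000, -1.000000, 0.000000, 0.000000)
  k3: at (x, y) = (0.725000, 0.900000), (dx/dtau, dy/dtau) = (-0.250000, -1.000000); Gamma_xxx = 0.000000, Gamma_xxy = 0.000000, Gamma_xyy = 0.000000, Gamma_yxx = 0.000000, Gamma_yxy = 0.000000, Gamma_yyy = 0.000000; k3 = (-0.250000, -1.000000, 0.000000, 0.000000)
  k4: at (x, y) = (0.700000, 0.800000), (dx/dtau, dy/dtau) = (-0.250000, -1.000000); Gamma_xxx = 0.000000, Gamma_xxy = 0.000000, Gamma_xyy = 0.000000, Gamma_yxx = 0.000000, Gamma_yxy = 0.000000, Gamma_yyy = 0.000000; k4 = (-0.250000, -1.000000, 0.000000, 0.000000)
  Y <- Y + (h/6)(k1 + 2k2 + 2k3 + k4): x = 0.7000, y = 0.8000, dx/dtau = -0.2500, dy/dtau = -1.0000
step 2:
  k1: at (x, y) = (0.700000, 0.800000), (dx/dtau, dy/dtau) = (-0.250000, -1.000000); Gamma_xxx = 0.000000, Gamma_xxy = 0.000000, Gamma_xyy = 0.000000, Gamma_yxx = 0.000000, Gamma_yxy = 0.000000, Gamma_yyy = 0.000000; k1 = (-0.250000, -1.000000, 0.000000, 0.000000)
  k2: at (x, y) = (0.675000, 0.700000), (dx/dtau, dy/dtau) = (-0.250000, -1.000000); Gamma_xxx = 0.000000, Gamma_xxy = 0.000000, Gamma_xyy = 0.000000, Gamma_yxx = 0.000000, Gamma_yxy = 0.000000, Gamma_yyy = 0.000000; k2 = (-0.250000, -1.000000, 0.000000, 0.000000)
  k3: at (x, y) = (0.675000, 0.700000), (dx/dtau, dy/dtau) = (-0.250000, -1.000000); Gamma_xxx = 0.000000, Gamma_xxy = 0.000000, Gamma_xyy = 0.000000, Gamma_yxx = 0.000000, Gamma_yxy = 0.000000, Gamma_yyy = 0.000000; k3 = (-0.250000, -1.000000, 0.000000, 0.000000)
  k4: at (x, y) = (0.650000, 0.600000), (dx/dtau, dy/dtau) = (-0.250000, -1.000000); Gamma_xxx = 0.000000, Gamma_xxy = 0.000000, Gamma_xyy = 0.000000, Gamma_yxx = 0.000000, Gamma_yxy = 0.000000, Gamma_yyy = 0.000000; k4 = (-0.250000, -1.000000, 0.000000, 0.000000)
  Y <- Y + (h/6)(k1 + 2k2 + 2k3 + k4): x = 0.6500, y = 0.6000, dx/dtau = -0.2500, dy/dtau = -1.0000


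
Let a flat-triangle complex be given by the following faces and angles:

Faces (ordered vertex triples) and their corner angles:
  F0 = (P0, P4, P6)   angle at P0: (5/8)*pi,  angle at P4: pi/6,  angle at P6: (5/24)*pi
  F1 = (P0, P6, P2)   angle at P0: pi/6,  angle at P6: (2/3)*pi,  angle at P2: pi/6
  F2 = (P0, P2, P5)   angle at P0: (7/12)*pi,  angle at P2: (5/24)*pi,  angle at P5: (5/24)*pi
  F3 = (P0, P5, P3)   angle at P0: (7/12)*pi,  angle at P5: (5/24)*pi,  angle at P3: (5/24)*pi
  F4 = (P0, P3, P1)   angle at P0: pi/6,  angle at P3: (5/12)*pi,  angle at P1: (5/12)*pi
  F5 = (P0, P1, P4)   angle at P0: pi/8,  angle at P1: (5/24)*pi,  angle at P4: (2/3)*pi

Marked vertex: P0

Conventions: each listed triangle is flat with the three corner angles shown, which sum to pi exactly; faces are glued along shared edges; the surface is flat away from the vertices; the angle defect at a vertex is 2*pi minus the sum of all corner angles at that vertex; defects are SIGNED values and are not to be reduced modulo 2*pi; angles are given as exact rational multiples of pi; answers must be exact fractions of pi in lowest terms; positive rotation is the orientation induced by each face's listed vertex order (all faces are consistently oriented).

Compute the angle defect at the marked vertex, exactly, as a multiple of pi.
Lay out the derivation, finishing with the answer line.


Sum of corner angles at P0: (9/4)*pi
defect = 2*pi - (9/4)*pi

Answer: defect(P0) = -pi/4


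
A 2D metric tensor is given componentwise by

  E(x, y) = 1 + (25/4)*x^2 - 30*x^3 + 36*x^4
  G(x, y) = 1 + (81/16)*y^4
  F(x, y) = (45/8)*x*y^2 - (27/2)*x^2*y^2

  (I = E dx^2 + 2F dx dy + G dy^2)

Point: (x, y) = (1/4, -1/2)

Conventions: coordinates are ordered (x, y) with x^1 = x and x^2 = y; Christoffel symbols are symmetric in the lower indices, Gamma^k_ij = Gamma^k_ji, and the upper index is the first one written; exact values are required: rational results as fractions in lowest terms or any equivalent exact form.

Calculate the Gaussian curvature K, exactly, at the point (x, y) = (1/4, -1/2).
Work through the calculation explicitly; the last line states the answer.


E = 17/16, F = 9/64, G = 337/256, EG - F^2 = 353/256 at the point
E_x = -1/4, E_y = 0, F_x = -9/32, F_y = -9/16, G_x = 0, G_y = -81/32
E_yy = 0, F_xy = 9/8, G_xx = 0
Evaluate Brioschi's two determinant matrices M1, M2 and divide by (EG - F^2)^2.
M1 = [[-E_yy/2 + F_xy - G_xx/2, E_x/2, F_x - E_y/2], [F_y - G_x/2, E, F], [G_y/2, F, G]] = [[9/8, -1/8, -9/32], [-9/16, 17/16, 9/64], [-81/64, 9/64, 337/256]]; det M1 = 9/8
M2 = [[0, E_y/2, G_x/2], [E_y/2, E, F], [G_x/2, F, G]] = [[0, 0, 0], [0, 17/16, 9/64], [0, 9/64, 337/256]]; det M2 = 0
det M1 - det M2 = 9/8; K = 9/8 / (353/256)^2 = 73728/124609

Answer: K = 73728/124609


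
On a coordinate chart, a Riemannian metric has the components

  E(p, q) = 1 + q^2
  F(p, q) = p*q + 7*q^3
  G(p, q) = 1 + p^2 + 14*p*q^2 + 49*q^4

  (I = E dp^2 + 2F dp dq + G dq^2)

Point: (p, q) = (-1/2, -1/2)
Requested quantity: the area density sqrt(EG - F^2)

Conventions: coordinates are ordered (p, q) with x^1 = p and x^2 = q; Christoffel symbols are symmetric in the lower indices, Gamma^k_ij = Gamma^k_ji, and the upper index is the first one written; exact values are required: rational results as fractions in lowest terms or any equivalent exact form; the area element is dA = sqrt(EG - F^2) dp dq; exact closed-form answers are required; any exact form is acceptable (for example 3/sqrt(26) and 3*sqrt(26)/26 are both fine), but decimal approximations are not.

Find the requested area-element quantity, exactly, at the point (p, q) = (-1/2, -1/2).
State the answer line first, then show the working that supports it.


Answer: sqrt(EG - F^2) = 3*sqrt(5)/4

E = 5/4, F = -5/8, G = 41/16; EG - F^2 = 45/16
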